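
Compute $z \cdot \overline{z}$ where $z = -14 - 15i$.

z * conjugate(z) = |z|^2 = a^2 + b^2
= (-14)^2 + (-15)^2 = 421


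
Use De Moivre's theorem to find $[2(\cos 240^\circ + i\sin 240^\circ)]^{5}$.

By De Moivre: z^n = r^n(cos(nθ) + i sin(nθ))
= 2^5(cos(5*240°) + i sin(5*240°))
= 32(cos 120° + i sin 120°)
= -16 + 16*sqrt(3)i


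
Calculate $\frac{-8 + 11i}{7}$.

Divisor is real, so divide each part by 7:
= -8/7 + (11/7)i


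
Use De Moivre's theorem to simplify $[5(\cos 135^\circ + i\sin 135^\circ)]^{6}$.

By De Moivre: z^n = r^n(cos(nθ) + i sin(nθ))
= 5^6(cos(6*135°) + i sin(6*135°))
= 15625(cos 90° + i sin 90°)
= 15625i


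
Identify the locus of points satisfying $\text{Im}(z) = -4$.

Im(z) = y where z = x + yi; the equation y = -4 is satisfied by all points with that y-coordinate
Locus: Horizontal line y = -4


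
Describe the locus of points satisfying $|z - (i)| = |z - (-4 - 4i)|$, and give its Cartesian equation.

|z - z1| = |z - z2| means z is equidistant from z1 and z2,
i.e. the perpendicular bisector of the segment from (0, 1) to (-4, -4) (midpoint (-2, -3/2)).
With z = x + yi, square both sides:
(x - 0)^2 + (y - 1)^2 = (x - (-4))^2 + (y - (-4))^2
The x^2 and y^2 terms cancel: -8x + (-10)y = 32 - 1 = 31
Simplify: 8x + 10y = -31
Locus: Perpendicular bisector of the segment from (0, 1) to (-4, -4): the line 8x + 10y = -31


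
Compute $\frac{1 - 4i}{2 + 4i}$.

Multiply numerator and denominator by conjugate (2 - 4i):
= (1 - 4i)(2 - 4i) / (2^2 + 4^2)
= (-14 - 12i) / 20
Divide through by 2: (-7 - 6i) / 10
= -7/10 - (3/5)i


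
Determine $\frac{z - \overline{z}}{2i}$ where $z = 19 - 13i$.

z - conjugate(z) = 2bi
(z - conjugate(z))/(2i) = 2bi/(2i) = b = -13


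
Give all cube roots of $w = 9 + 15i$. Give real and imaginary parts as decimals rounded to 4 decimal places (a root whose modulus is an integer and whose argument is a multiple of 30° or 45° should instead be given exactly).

|w| = sqrt(306) ≈ 17.492856, arg(w) ≈ 59.036243°
Root modulus = sqrt(306)^(1/3) ≈ 2.595894
Root arguments: θ_k = (arg(w) + 360°k)/3 for k = 0, 1, ..., 2
Compute each root as (root modulus)(cos θ_k + i sin θ_k) using full-precision intermediates, then round to 4 decimal places.
Roots: 2.4443 + 0.8742i, -1.9792 + 1.6797i, -0.4651 - 2.5539i


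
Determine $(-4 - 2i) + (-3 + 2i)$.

(-4 + (-3)) + (-2 + 2)i = -7


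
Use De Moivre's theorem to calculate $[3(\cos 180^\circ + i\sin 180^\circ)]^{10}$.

By De Moivre: z^n = r^n(cos(nθ) + i sin(nθ))
= 3^10(cos(10*180°) + i sin(10*180°))
= 59049(cos 0° + i sin 0°)
= 59049


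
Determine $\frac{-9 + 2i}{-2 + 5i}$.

Multiply numerator and denominator by conjugate (-2 - 5i):
= (-9 + 2i)(-2 - 5i) / ((-2)^2 + 5^2)
= (28 + 41i) / 29
= 28/29 + (41/29)i


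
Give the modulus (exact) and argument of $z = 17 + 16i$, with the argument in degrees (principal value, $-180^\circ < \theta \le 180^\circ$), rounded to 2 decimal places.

|z| = sqrt(17^2 + 16^2) = sqrt(545)
arg(z) = arctan(b/a) = arctan(16/17) (quadrant-adjusted) = 43.26°


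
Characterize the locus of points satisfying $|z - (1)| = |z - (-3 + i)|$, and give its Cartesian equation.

|z - z1| = |z - z2| means z is equidistant from z1 and z2,
i.e. the perpendicular bisector of the segment from (1, 0) to (-3, 1) (midpoint (-1, 1/2)).
With z = x + yi, square both sides:
(x - 1)^2 + (y - 0)^2 = (x - (-3))^2 + (y - 1)^2
The x^2 and y^2 terms cancel: -8x + 2y = 10 - 1 = 9
Simplify: 8x - 2y = -9
Locus: Perpendicular bisector of the segment from (1, 0) to (-3, 1): the line 8x - 2y = -9


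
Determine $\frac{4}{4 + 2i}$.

Multiply numerator and denominator by conjugate (4 - 2i):
= (4)(4 - 2i) / (4^2 + 2^2)
= (16 - 8i) / 20
Divide through by 4: (4 - 2i) / 5
= 4/5 - (2/5)i


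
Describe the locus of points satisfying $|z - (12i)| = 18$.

|z - z0| = r describes a circle centered at z0 with radius r
Here z0 = 12i and r = 18
Locus: Circle centered at (0, 12) with radius 18


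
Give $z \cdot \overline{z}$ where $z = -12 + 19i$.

z * conjugate(z) = |z|^2 = a^2 + b^2
= (-12)^2 + 19^2 = 505


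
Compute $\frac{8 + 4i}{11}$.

Divisor is real, so divide each part by 11:
= 8/11 + (4/11)i


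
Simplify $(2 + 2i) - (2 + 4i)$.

(2 - 2) + (2 - 4)i = -2i


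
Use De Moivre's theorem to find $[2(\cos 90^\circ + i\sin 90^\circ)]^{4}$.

By De Moivre: z^n = r^n(cos(nθ) + i sin(nθ))
= 2^4(cos(4*90°) + i sin(4*90°))
= 16(cos 0° + i sin 0°)
= 16


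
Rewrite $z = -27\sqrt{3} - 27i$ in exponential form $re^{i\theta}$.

r = |z| = sqrt((-27*sqrt(3))^2 + (-27)^2) = sqrt(2187 + 729) = sqrt(2916) = 54
θ = arctan(b/a) = arctan(-27/-46.7654) (quadrant-adjusted) = 210° = 7π/6
z = 54e^(i*7π/6)


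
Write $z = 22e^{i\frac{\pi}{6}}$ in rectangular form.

a = r cos θ = 22 * sqrt(3)/2 = 11*sqrt(3)
b = r sin θ = 22 * 1/2 = 11
z = 11*sqrt(3) + 11i


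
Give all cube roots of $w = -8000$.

|w| = 8000, arg(w) = 180°
Root modulus = 8000^(1/3) = 20
Root arguments: θ_k = (180° + 360°k)/3 for k = 0, 1, ..., 2
Roots: 10 + 10*sqrt(3)i, -20, 10 - 10*sqrt(3)i


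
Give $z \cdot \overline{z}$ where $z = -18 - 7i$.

z * conjugate(z) = |z|^2 = a^2 + b^2
= (-18)^2 + (-7)^2 = 373


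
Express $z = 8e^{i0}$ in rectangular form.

a = r cos θ = 8 * 1 = 8
b = r sin θ = 8 * 0 = 0
z = 8


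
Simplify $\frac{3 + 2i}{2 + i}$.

Multiply numerator and denominator by conjugate (2 - i):
= (3 + 2i)(2 - i) / (2^2 + 1^2)
= (8 + i) / 5
= 8/5 + (1/5)i


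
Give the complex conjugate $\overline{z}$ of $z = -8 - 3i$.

If z = a + bi, then conjugate(z) = a - bi
conjugate(-8 - 3i) = -8 + 3i


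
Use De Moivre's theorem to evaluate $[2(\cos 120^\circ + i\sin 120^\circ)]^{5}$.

By De Moivre: z^n = r^n(cos(nθ) + i sin(nθ))
= 2^5(cos(5*120°) + i sin(5*120°))
= 32(cos 240° + i sin 240°)
= -16 - 16*sqrt(3)i


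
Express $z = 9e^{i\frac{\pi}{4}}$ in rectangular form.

a = r cos θ = 9 * sqrt(2)/2 = 9*sqrt(2)/2
b = r sin θ = 9 * sqrt(2)/2 = 9*sqrt(2)/2
z = 9*sqrt(2)/2 + (9*sqrt(2)/2)i


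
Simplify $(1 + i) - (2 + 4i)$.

(1 - 2) + (1 - 4)i = -1 - 3i


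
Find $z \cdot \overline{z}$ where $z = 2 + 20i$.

z * conjugate(z) = |z|^2 = a^2 + b^2
= 2^2 + 20^2 = 404


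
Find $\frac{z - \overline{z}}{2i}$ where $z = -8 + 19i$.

z - conjugate(z) = 2bi
(z - conjugate(z))/(2i) = 2bi/(2i) = b = 19


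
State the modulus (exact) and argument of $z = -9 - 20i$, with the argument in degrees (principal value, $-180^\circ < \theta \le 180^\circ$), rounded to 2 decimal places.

|z| = sqrt((-9)^2 + (-20)^2) = sqrt(481)
arg(z) = arctan(b/a) = arctan(-20/-9) (quadrant-adjusted) = -114.23°


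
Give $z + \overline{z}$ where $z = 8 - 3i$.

z + conjugate(z) = (a + bi) + (a - bi) = 2a
= 2 * 8 = 16


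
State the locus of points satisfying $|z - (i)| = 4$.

|z - z0| = r describes a circle centered at z0 with radius r
Here z0 = i and r = 4
Locus: Circle centered at (0, 1) with radius 4


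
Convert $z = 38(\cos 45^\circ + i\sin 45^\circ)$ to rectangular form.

a = r cos θ = 38 * sqrt(2)/2 = 19*sqrt(2)
b = r sin θ = 38 * sqrt(2)/2 = 19*sqrt(2)
z = 19*sqrt(2) + 19*sqrt(2)i


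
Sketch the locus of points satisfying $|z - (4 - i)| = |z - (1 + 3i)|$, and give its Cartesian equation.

|z - z1| = |z - z2| means z is equidistant from z1 and z2,
i.e. the perpendicular bisector of the segment from (4, -1) to (1, 3) (midpoint (5/2, 1)).
With z = x + yi, square both sides:
(x - 4)^2 + (y - (-1))^2 = (x - 1)^2 + (y - 3)^2
The x^2 and y^2 terms cancel: -6x + 8y = 10 - 17 = -7
Simplify: 6x - 8y = 7
Locus: Perpendicular bisector of the segment from (4, -1) to (1, 3): the line 6x - 8y = 7


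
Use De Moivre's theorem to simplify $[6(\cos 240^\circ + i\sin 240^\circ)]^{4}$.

By De Moivre: z^n = r^n(cos(nθ) + i sin(nθ))
= 6^4(cos(4*240°) + i sin(4*240°))
= 1296(cos 240° + i sin 240°)
= -648 - 648*sqrt(3)i


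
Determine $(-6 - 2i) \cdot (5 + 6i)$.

(a1*a2 - b1*b2) + (a1*b2 + b1*a2)i
= (-30 - (-12)) + (-36 + (-10))i
= -18 - 46i


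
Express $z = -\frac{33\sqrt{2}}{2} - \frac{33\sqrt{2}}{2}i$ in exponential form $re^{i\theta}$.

r = |z| = sqrt((-33*sqrt(2)/2)^2 + (-33*sqrt(2)/2)^2) = sqrt(1089/2 + 1089/2) = sqrt(1089) = 33
θ = arctan(b/a) = arctan(-23.3345/-23.3345) (quadrant-adjusted) = -135° = -3π/4
z = 33e^(-i*3π/4)


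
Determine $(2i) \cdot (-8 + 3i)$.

(a1*a2 - b1*b2) + (a1*b2 + b1*a2)i
= (0 - 6) + (0 + (-16))i
= -6 - 16i


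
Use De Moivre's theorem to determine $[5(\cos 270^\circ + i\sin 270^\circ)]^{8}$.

By De Moivre: z^n = r^n(cos(nθ) + i sin(nθ))
= 5^8(cos(8*270°) + i sin(8*270°))
= 390625(cos 0° + i sin 0°)
= 390625


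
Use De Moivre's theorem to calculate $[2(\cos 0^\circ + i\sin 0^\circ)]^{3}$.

By De Moivre: z^n = r^n(cos(nθ) + i sin(nθ))
= 2^3(cos(3*0°) + i sin(3*0°))
= 8(cos 0° + i sin 0°)
= 8


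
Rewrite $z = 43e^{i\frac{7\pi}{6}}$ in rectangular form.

a = r cos θ = 43 * -sqrt(3)/2 = -43*sqrt(3)/2
b = r sin θ = 43 * -1/2 = -43/2
z = -43*sqrt(3)/2 - (43/2)i


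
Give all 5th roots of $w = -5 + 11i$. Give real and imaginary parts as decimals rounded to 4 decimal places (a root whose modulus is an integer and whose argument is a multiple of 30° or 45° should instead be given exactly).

|w| = sqrt(146) ≈ 12.083046, arg(w) ≈ 114.443955°
Root modulus = sqrt(146)^(1/5) ≈ 1.646021
Root arguments: θ_k = (arg(w) + 360°k)/5 for k = 0, 1, ..., 4
Compute each root as (root modulus)(cos θ_k + i sin θ_k) using full-precision intermediates, then round to 4 decimal places.
Roots: 1.5164 + 0.6402i, -0.1403 + 1.6400i, -1.6031 + 0.3734i, -0.8505 - 1.4093i, 1.0775 - 1.2444i


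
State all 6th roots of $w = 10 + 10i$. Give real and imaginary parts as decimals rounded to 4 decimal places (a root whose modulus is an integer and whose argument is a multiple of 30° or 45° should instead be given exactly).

|w| = sqrt(200) ≈ 14.142136, arg(w) = 45°
Root modulus = sqrt(200)^(1/6) ≈ 1.555079
Root arguments: θ_k = (45° + 360°k)/6 for k = 0, 1, ..., 5
Compute each root as (root modulus)(cos θ_k + i sin θ_k) using full-precision intermediates, then round to 4 decimal places.
Roots: 1.5418 + 0.2030i, 0.5951 + 1.4367i, -0.9467 + 1.2337i, -1.5418 - 0.2030i, -0.5951 - 1.4367i, 0.9467 - 1.2337i


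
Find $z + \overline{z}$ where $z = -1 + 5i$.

z + conjugate(z) = (a + bi) + (a - bi) = 2a
= 2 * (-1) = -2


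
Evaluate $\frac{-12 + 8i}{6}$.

Divisor is real, so divide each part by 6:
= -2 + (4/3)i


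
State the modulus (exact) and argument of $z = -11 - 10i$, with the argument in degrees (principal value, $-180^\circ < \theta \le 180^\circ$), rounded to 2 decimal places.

|z| = sqrt((-11)^2 + (-10)^2) = sqrt(221)
arg(z) = arctan(b/a) = arctan(-10/-11) (quadrant-adjusted) = -137.73°


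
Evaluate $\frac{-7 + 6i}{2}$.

Divisor is real, so divide each part by 2:
= -7/2 + 3i


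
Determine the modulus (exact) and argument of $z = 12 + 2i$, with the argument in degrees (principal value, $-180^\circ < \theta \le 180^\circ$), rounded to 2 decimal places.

|z| = sqrt(12^2 + 2^2) = sqrt(148)
arg(z) = arctan(b/a) = arctan(2/12) (quadrant-adjusted) = 9.46°


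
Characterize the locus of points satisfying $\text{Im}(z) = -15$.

Im(z) = y where z = x + yi; the equation y = -15 is satisfied by all points with that y-coordinate
Locus: Horizontal line y = -15


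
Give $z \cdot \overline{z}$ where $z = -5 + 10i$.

z * conjugate(z) = |z|^2 = a^2 + b^2
= (-5)^2 + 10^2 = 125


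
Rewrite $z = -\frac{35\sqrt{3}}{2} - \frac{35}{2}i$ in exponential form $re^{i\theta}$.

r = |z| = sqrt((-35*sqrt(3)/2)^2 + (-35/2)^2) = sqrt(3675/4 + 1225/4) = sqrt(1225) = 35
θ = arctan(b/a) = arctan(-17.5/-30.3109) (quadrant-adjusted) = 210° = 7π/6
z = 35e^(i*7π/6)


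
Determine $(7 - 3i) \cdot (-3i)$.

(a1*a2 - b1*b2) + (a1*b2 + b1*a2)i
= (0 - 9) + (-21 + 0)i
= -9 - 21i


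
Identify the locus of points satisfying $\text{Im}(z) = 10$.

Im(z) = y where z = x + yi; the equation y = 10 is satisfied by all points with that y-coordinate
Locus: Horizontal line y = 10


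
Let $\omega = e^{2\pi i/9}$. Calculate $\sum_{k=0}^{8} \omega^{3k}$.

Let ζ = ω^3 = e^(2πi·3/9). Since 9 ∤ 3, ζ ≠ 1.
Sum = Σ_{k=0}^{8} ζ^k = (ζ^9 - 1)/(ζ - 1) = (ω^{3·9} - 1)/(ζ - 1) = (1 - 1)/(ζ - 1) = 0


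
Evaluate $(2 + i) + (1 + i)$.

(2 + 1) + (1 + 1)i = 3 + 2i


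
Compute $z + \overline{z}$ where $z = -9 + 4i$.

z + conjugate(z) = (a + bi) + (a - bi) = 2a
= 2 * (-9) = -18


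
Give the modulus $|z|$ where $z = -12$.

|z| = sqrt(a^2 + b^2) = sqrt((-12)^2 + 0^2) = sqrt(144) = 12


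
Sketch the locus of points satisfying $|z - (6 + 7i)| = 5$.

|z - z0| = r describes a circle centered at z0 with radius r
Here z0 = 6 + 7i and r = 5
Locus: Circle centered at (6, 7) with radius 5


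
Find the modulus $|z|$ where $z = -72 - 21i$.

|z| = sqrt(a^2 + b^2) = sqrt((-72)^2 + (-21)^2) = sqrt(5625) = 75


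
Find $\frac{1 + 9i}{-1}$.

Divisor is real, so divide each part by -1:
= -1 - 9i


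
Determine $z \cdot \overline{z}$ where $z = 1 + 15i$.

z * conjugate(z) = |z|^2 = a^2 + b^2
= 1^2 + 15^2 = 226


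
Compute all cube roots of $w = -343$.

|w| = 343, arg(w) = 180°
Root modulus = 343^(1/3) = 7
Root arguments: θ_k = (180° + 360°k)/3 for k = 0, 1, ..., 2
Roots: 7/2 + (7*sqrt(3)/2)i, -7, 7/2 - (7*sqrt(3)/2)i


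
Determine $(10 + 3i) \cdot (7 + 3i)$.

(a1*a2 - b1*b2) + (a1*b2 + b1*a2)i
= (70 - 9) + (30 + 21)i
= 61 + 51i


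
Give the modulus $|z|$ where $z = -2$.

|z| = sqrt(a^2 + b^2) = sqrt((-2)^2 + 0^2) = sqrt(4) = 2


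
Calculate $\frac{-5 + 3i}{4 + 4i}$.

Multiply numerator and denominator by conjugate (4 - 4i):
= (-5 + 3i)(4 - 4i) / (4^2 + 4^2)
= (-8 + 32i) / 32
Divide through by 8: (-1 + 4i) / 4
= -1/4 + i


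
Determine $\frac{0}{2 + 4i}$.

Multiply numerator and denominator by conjugate (2 - 4i):
= (0)(2 - 4i) / (2^2 + 4^2)
= (0) / 20
= 0


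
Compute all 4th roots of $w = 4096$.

|w| = 4096, arg(w) = 0°
Root modulus = 4096^(1/4) = 8
Root arguments: θ_k = (0° + 360°k)/4 for k = 0, 1, ..., 3
Roots: 8, 8i, -8, -8i


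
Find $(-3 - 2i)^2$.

(a + bi)^2 = a^2 - b^2 + 2abi
= (-3)^2 - (-2)^2 + 2*(-3)*(-2)i
= 5 + 12i


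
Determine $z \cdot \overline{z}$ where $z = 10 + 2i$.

z * conjugate(z) = |z|^2 = a^2 + b^2
= 10^2 + 2^2 = 104


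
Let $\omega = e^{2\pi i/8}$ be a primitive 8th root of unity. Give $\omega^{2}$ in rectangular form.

ω^2 = e^(2πi·2/8) = e^(i·1π/2)
= cos(1π/2) + i sin(1π/2)
= i


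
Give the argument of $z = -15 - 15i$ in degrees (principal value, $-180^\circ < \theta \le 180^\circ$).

θ = arctan(b/a) = arctan(-15/-15) (quadrant-adjusted) = -135°


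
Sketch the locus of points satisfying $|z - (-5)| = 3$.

|z - z0| = r describes a circle centered at z0 with radius r
Here z0 = -5 and r = 3
Locus: Circle centered at (-5, 0) with radius 3


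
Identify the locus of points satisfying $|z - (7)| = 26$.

|z - z0| = r describes a circle centered at z0 with radius r
Here z0 = 7 and r = 26
Locus: Circle centered at (7, 0) with radius 26


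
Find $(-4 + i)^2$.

(a + bi)^2 = a^2 - b^2 + 2abi
= (-4)^2 - 1^2 + 2*(-4)*1i
= 15 - 8i


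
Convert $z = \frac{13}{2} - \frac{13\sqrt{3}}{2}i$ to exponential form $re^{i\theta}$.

r = |z| = sqrt((13/2)^2 + (-13*sqrt(3)/2)^2) = sqrt(169/4 + 507/4) = sqrt(169) = 13
θ = arctan(b/a) = arctan(-11.2583/6.5) (quadrant-adjusted) = -60° = -π/3
z = 13e^(-i*π/3)


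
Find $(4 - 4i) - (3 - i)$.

(4 - 3) + (-4 - (-1))i = 1 - 3i


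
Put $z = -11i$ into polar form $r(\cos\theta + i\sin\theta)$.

r = |z| = sqrt(a^2 + b^2) = sqrt((0)^2 + (-11)^2) = sqrt(0 + 121) = sqrt(121) = 11
a = 0 and b < 0, so z lies on the negative imaginary axis: θ = 270°
z = 11(cos 270° + i sin 270°)


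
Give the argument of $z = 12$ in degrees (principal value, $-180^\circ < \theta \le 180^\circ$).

b = 0 and a > 0, so z lies on the positive real axis: θ = 0°


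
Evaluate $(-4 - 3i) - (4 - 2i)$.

(-4 - 4) + (-3 - (-2))i = -8 - i


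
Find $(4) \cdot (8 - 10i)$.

(a1*a2 - b1*b2) + (a1*b2 + b1*a2)i
= (32 - 0) + (-40 + 0)i
= 32 - 40i


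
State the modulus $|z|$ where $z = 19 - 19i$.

|z| = sqrt(a^2 + b^2) = sqrt(19^2 + (-19)^2) = sqrt(722) = sqrt(722)


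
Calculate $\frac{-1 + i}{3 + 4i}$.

Multiply numerator and denominator by conjugate (3 - 4i):
= (-1 + i)(3 - 4i) / (3^2 + 4^2)
= (1 + 7i) / 25
= 1/25 + (7/25)i


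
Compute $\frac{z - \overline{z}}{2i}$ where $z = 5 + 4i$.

z - conjugate(z) = 2bi
(z - conjugate(z))/(2i) = 2bi/(2i) = b = 4


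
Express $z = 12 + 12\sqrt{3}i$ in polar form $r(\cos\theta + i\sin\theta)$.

r = |z| = sqrt(a^2 + b^2) = sqrt((12)^2 + (12*sqrt(3))^2) = sqrt(144 + 432) = sqrt(576) = 24
θ = arctan(b/a) = arctan(20.7846/12) (quadrant-adjusted) = 60°
z = 24(cos 60° + i sin 60°)


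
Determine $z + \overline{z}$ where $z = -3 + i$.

z + conjugate(z) = (a + bi) + (a - bi) = 2a
= 2 * (-3) = -6


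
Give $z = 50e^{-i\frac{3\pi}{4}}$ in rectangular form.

a = r cos θ = 50 * -sqrt(2)/2 = -25*sqrt(2)
b = r sin θ = 50 * -sqrt(2)/2 = -25*sqrt(2)
z = -25*sqrt(2) - 25*sqrt(2)i


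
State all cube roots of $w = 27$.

|w| = 27, arg(w) = 0°
Root modulus = 27^(1/3) = 3
Root arguments: θ_k = (0° + 360°k)/3 for k = 0, 1, ..., 2
Roots: 3, -3/2 + (3*sqrt(3)/2)i, -3/2 - (3*sqrt(3)/2)i


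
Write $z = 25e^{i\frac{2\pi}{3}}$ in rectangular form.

a = r cos θ = 25 * -1/2 = -25/2
b = r sin θ = 25 * sqrt(3)/2 = 25*sqrt(3)/2
z = -25/2 + (25*sqrt(3)/2)i


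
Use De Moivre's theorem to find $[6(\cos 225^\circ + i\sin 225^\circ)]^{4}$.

By De Moivre: z^n = r^n(cos(nθ) + i sin(nθ))
= 6^4(cos(4*225°) + i sin(4*225°))
= 1296(cos 180° + i sin 180°)
= -1296


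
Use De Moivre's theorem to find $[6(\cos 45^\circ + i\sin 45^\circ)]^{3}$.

By De Moivre: z^n = r^n(cos(nθ) + i sin(nθ))
= 6^3(cos(3*45°) + i sin(3*45°))
= 216(cos 135° + i sin 135°)
= -108*sqrt(2) + 108*sqrt(2)i


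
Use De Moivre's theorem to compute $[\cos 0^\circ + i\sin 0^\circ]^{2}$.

By De Moivre: z^n = r^n(cos(nθ) + i sin(nθ))
= 1^2(cos(2*0°) + i sin(2*0°))
= 1(cos 0° + i sin 0°)
= 1


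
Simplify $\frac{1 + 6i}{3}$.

Divisor is real, so divide each part by 3:
= 1/3 + 2i


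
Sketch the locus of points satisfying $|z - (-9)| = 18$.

|z - z0| = r describes a circle centered at z0 with radius r
Here z0 = -9 and r = 18
Locus: Circle centered at (-9, 0) with radius 18


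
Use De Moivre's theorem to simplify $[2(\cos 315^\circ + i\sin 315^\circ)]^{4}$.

By De Moivre: z^n = r^n(cos(nθ) + i sin(nθ))
= 2^4(cos(4*315°) + i sin(4*315°))
= 16(cos 180° + i sin 180°)
= -16


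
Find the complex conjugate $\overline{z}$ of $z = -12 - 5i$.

If z = a + bi, then conjugate(z) = a - bi
conjugate(-12 - 5i) = -12 + 5i


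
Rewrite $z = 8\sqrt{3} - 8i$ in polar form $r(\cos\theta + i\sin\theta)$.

r = |z| = sqrt(a^2 + b^2) = sqrt((8*sqrt(3))^2 + (-8)^2) = sqrt(192 + 64) = sqrt(256) = 16
θ = arctan(b/a) = arctan(-8/13.8564) (quadrant-adjusted) = 330°
z = 16(cos 330° + i sin 330°)


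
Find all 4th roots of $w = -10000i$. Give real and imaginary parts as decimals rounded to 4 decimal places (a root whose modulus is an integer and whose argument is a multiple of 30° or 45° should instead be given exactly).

|w| = 10000, arg(w) = 270°
Root modulus = 10000^(1/4) = 10
Root arguments: θ_k = (270° + 360°k)/4 for k = 0, 1, ..., 3
Compute each root as (root modulus)(cos θ_k + i sin θ_k) using full-precision intermediates, then round to 4 decimal places.
Roots: 3.8268 + 9.2388i, -9.2388 + 3.8268i, -3.8268 - 9.2388i, 9.2388 - 3.8268i


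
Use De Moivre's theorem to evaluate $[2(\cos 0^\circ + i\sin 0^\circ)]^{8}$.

By De Moivre: z^n = r^n(cos(nθ) + i sin(nθ))
= 2^8(cos(8*0°) + i sin(8*0°))
= 256(cos 0° + i sin 0°)
= 256


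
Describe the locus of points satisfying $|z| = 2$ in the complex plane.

|z| = 2 means sqrt(x^2 + y^2) = 2
This is a circle of radius 2 centered at the origin


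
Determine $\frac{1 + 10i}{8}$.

Divisor is real, so divide each part by 8:
= 1/8 + (5/4)i


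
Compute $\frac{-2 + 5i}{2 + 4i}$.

Multiply numerator and denominator by conjugate (2 - 4i):
= (-2 + 5i)(2 - 4i) / (2^2 + 4^2)
= (16 + 18i) / 20
Divide through by 2: (8 + 9i) / 10
= 4/5 + (9/10)i


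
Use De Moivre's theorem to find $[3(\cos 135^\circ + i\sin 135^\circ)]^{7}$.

By De Moivre: z^n = r^n(cos(nθ) + i sin(nθ))
= 3^7(cos(7*135°) + i sin(7*135°))
= 2187(cos 225° + i sin 225°)
= -2187*sqrt(2)/2 - (2187*sqrt(2)/2)i


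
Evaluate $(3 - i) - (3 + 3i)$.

(3 - 3) + (-1 - 3)i = -4i


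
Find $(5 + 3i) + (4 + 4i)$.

(5 + 4) + (3 + 4)i = 9 + 7i


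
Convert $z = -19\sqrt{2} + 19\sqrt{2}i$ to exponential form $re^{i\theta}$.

r = |z| = sqrt((-19*sqrt(2))^2 + (19*sqrt(2))^2) = sqrt(722 + 722) = sqrt(1444) = 38
θ = arctan(b/a) = arctan(26.8701/-26.8701) (quadrant-adjusted) = 135° = 3π/4
z = 38e^(i*3π/4)


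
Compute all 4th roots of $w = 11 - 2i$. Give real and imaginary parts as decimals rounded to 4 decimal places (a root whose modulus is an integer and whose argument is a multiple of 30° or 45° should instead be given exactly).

|w| = sqrt(125) ≈ 11.180340, arg(w) ≈ 349.695154°
Root modulus = sqrt(125)^(1/4) ≈ 1.828579
Root arguments: θ_k = (arg(w) + 360°k)/4 for k = 0, 1, ..., 3
Compute each root as (root modulus)(cos θ_k + i sin θ_k) using full-precision intermediates, then round to 4 decimal places.
Roots: 0.0822 + 1.8267i, -1.8267 + 0.0822i, -0.0822 - 1.8267i, 1.8267 - 0.0822i


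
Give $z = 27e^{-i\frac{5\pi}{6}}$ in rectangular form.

a = r cos θ = 27 * -sqrt(3)/2 = -27*sqrt(3)/2
b = r sin θ = 27 * -1/2 = -27/2
z = -27*sqrt(3)/2 - (27/2)i


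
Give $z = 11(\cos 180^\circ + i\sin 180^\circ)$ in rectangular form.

a = r cos θ = 11 * -1 = -11
b = r sin θ = 11 * 0 = 0
z = -11


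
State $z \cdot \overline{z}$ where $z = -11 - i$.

z * conjugate(z) = |z|^2 = a^2 + b^2
= (-11)^2 + (-1)^2 = 122


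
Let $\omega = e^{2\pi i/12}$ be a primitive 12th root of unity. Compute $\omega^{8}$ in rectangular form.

ω^8 = e^(2πi·8/12) = e^(i·4π/3)
= cos(4π/3) + i sin(4π/3)
= -1/2 - (sqrt(3)/2)i


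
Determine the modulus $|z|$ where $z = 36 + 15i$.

|z| = sqrt(a^2 + b^2) = sqrt(36^2 + 15^2) = sqrt(1521) = 39


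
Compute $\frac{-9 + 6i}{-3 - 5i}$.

Multiply numerator and denominator by conjugate (-3 + 5i):
= (-9 + 6i)(-3 + 5i) / ((-3)^2 + (-5)^2)
= (-3 - 63i) / 34
= -3/34 - (63/34)i


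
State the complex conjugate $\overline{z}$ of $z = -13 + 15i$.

If z = a + bi, then conjugate(z) = a - bi
conjugate(-13 + 15i) = -13 - 15i


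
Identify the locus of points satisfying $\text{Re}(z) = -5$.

Re(z) = x where z = x + yi; the equation x = -5 is satisfied by all points with that x-coordinate
Locus: Vertical line x = -5


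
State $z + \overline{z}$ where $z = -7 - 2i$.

z + conjugate(z) = (a + bi) + (a - bi) = 2a
= 2 * (-7) = -14


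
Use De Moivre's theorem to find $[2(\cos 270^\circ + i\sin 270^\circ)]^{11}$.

By De Moivre: z^n = r^n(cos(nθ) + i sin(nθ))
= 2^11(cos(11*270°) + i sin(11*270°))
= 2048(cos 90° + i sin 90°)
= 2048i


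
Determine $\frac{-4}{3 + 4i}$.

Multiply numerator and denominator by conjugate (3 - 4i):
= (-4)(3 - 4i) / (3^2 + 4^2)
= (-12 + 16i) / 25
= -12/25 + (16/25)i


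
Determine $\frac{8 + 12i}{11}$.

Divisor is real, so divide each part by 11:
= 8/11 + (12/11)i


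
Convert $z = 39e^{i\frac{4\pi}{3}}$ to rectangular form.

a = r cos θ = 39 * -1/2 = -39/2
b = r sin θ = 39 * -sqrt(3)/2 = -39*sqrt(3)/2
z = -39/2 - (39*sqrt(3)/2)i


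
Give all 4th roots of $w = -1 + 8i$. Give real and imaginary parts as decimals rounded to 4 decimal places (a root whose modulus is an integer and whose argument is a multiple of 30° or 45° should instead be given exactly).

|w| = sqrt(65) ≈ 8.062258, arg(w) ≈ 97.125016°
Root modulus = sqrt(65)^(1/4) ≈ 1.685055
Root arguments: θ_k = (arg(w) + 360°k)/4 for k = 0, 1, ..., 3
Compute each root as (root modulus)(cos θ_k + i sin θ_k) using full-precision intermediates, then round to 4 decimal places.
Roots: 1.5360 + 0.6929i, -0.6929 + 1.5360i, -1.5360 - 0.6929i, 0.6929 - 1.5360i


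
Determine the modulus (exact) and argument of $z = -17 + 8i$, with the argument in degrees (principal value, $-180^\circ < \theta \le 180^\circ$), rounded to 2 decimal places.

|z| = sqrt((-17)^2 + 8^2) = sqrt(353)
arg(z) = arctan(b/a) = arctan(8/-17) (quadrant-adjusted) = 154.80°


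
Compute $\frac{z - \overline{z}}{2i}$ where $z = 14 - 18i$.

z - conjugate(z) = 2bi
(z - conjugate(z))/(2i) = 2bi/(2i) = b = -18


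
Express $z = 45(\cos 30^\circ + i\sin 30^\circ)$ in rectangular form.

a = r cos θ = 45 * sqrt(3)/2 = 45*sqrt(3)/2
b = r sin θ = 45 * 1/2 = 45/2
z = 45*sqrt(3)/2 + (45/2)i


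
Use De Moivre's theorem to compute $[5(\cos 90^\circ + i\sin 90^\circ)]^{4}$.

By De Moivre: z^n = r^n(cos(nθ) + i sin(nθ))
= 5^4(cos(4*90°) + i sin(4*90°))
= 625(cos 0° + i sin 0°)
= 625


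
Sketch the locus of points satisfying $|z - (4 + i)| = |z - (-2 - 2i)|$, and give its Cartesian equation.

|z - z1| = |z - z2| means z is equidistant from z1 and z2,
i.e. the perpendicular bisector of the segment from (4, 1) to (-2, -2) (midpoint (1, -1/2)).
With z = x + yi, square both sides:
(x - 4)^2 + (y - 1)^2 = (x - (-2))^2 + (y - (-2))^2
The x^2 and y^2 terms cancel: -12x + (-6)y = 8 - 17 = -9
Simplify: 4x + 2y = 3
Locus: Perpendicular bisector of the segment from (4, 1) to (-2, -2): the line 4x + 2y = 3


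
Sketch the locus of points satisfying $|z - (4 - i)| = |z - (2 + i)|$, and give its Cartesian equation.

|z - z1| = |z - z2| means z is equidistant from z1 and z2,
i.e. the perpendicular bisector of the segment from (4, -1) to (2, 1) (midpoint (3, 0)).
With z = x + yi, square both sides:
(x - 4)^2 + (y - (-1))^2 = (x - 2)^2 + (y - 1)^2
The x^2 and y^2 terms cancel: -4x + 4y = 5 - 17 = -12
Simplify: x - y = 3
Locus: Perpendicular bisector of the segment from (4, -1) to (2, 1): the line x - y = 3


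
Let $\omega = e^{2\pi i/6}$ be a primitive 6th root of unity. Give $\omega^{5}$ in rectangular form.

ω^5 = e^(2πi·5/6) = e^(i·5π/3)
= cos(5π/3) + i sin(5π/3)
= 1/2 - (sqrt(3)/2)i


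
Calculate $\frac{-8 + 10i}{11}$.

Divisor is real, so divide each part by 11:
= -8/11 + (10/11)i


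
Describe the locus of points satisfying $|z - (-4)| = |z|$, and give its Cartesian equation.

|z - z1| = |z - z2| means z is equidistant from z1 and z2,
i.e. the perpendicular bisector of the segment from (-4, 0) to (0, 0) (midpoint (-2, 0)).
With z = x + yi, square both sides:
(x - (-4))^2 + (y - 0)^2 = (x - 0)^2 + (y - 0)^2
The x^2 and y^2 terms cancel: 8x + 0y = 0 - 16 = -16
Simplify: x = -2
Locus: Perpendicular bisector of the segment from (-4, 0) to (0, 0): the line x = -2


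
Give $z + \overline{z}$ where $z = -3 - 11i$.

z + conjugate(z) = (a + bi) + (a - bi) = 2a
= 2 * (-3) = -6


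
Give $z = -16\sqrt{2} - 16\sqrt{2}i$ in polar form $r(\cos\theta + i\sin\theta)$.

r = |z| = sqrt(a^2 + b^2) = sqrt((-16*sqrt(2))^2 + (-16*sqrt(2))^2) = sqrt(512 + 512) = sqrt(1024) = 32
θ = arctan(b/a) = arctan(-22.6274/-22.6274) (quadrant-adjusted) = 225°
z = 32(cos 225° + i sin 225°)


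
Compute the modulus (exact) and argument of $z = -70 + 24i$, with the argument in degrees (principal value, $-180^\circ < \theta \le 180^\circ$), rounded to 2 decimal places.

|z| = sqrt((-70)^2 + 24^2) = 74
arg(z) = arctan(b/a) = arctan(24/-70) (quadrant-adjusted) = 161.08°


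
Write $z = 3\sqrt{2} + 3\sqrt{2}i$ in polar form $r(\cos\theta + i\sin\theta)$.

r = |z| = sqrt(a^2 + b^2) = sqrt((3*sqrt(2))^2 + (3*sqrt(2))^2) = sqrt(18 + 18) = sqrt(36) = 6
θ = arctan(b/a) = arctan(4.2426/4.2426) (quadrant-adjusted) = 45°
z = 6(cos 45° + i sin 45°)


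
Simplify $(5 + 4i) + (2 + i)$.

(5 + 2) + (4 + 1)i = 7 + 5i


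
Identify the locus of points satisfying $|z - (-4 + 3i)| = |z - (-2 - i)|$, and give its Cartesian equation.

|z - z1| = |z - z2| means z is equidistant from z1 and z2,
i.e. the perpendicular bisector of the segment from (-4, 3) to (-2, -1) (midpoint (-3, 1)).
With z = x + yi, square both sides:
(x - (-4))^2 + (y - 3)^2 = (x - (-2))^2 + (y - (-1))^2
The x^2 and y^2 terms cancel: 4x + (-8)y = 5 - 25 = -20
Simplify: x - 2y = -5
Locus: Perpendicular bisector of the segment from (-4, 3) to (-2, -1): the line x - 2y = -5


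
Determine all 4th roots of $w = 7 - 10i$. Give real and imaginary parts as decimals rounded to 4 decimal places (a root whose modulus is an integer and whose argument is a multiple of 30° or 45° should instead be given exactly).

|w| = sqrt(149) ≈ 12.206556, arg(w) ≈ 304.992020°
Root modulus = sqrt(149)^(1/4) ≈ 1.869168
Root arguments: θ_k = (arg(w) + 360°k)/4 for k = 0, 1, ..., 3
Compute each root as (root modulus)(cos θ_k + i sin θ_k) using full-precision intermediates, then round to 4 decimal places.
Roots: 0.4443 + 1.8156i, -1.8156 + 0.4443i, -0.4443 - 1.8156i, 1.8156 - 0.4443i


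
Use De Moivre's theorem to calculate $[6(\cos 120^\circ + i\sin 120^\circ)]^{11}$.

By De Moivre: z^n = r^n(cos(nθ) + i sin(nθ))
= 6^11(cos(11*120°) + i sin(11*120°))
= 362797056(cos 240° + i sin 240°)
= -181398528 - 181398528*sqrt(3)i


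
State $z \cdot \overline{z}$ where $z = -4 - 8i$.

z * conjugate(z) = |z|^2 = a^2 + b^2
= (-4)^2 + (-8)^2 = 80


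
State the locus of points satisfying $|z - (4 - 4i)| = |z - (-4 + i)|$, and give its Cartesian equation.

|z - z1| = |z - z2| means z is equidistant from z1 and z2,
i.e. the perpendicular bisector of the segment from (4, -4) to (-4, 1) (midpoint (0, -3/2)).
With z = x + yi, square both sides:
(x - 4)^2 + (y - (-4))^2 = (x - (-4))^2 + (y - 1)^2
The x^2 and y^2 terms cancel: -16x + 10y = 17 - 32 = -15
Simplify: 16x - 10y = 15
Locus: Perpendicular bisector of the segment from (4, -4) to (-4, 1): the line 16x - 10y = 15


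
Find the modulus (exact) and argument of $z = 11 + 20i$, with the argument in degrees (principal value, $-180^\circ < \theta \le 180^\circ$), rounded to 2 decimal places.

|z| = sqrt(11^2 + 20^2) = sqrt(521)
arg(z) = arctan(b/a) = arctan(20/11) (quadrant-adjusted) = 61.19°


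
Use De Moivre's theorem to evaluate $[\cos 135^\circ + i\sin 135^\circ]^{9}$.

By De Moivre: z^n = r^n(cos(nθ) + i sin(nθ))
= 1^9(cos(9*135°) + i sin(9*135°))
= 1(cos 135° + i sin 135°)
= -sqrt(2)/2 + (sqrt(2)/2)i


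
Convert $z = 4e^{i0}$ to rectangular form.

a = r cos θ = 4 * 1 = 4
b = r sin θ = 4 * 0 = 0
z = 4


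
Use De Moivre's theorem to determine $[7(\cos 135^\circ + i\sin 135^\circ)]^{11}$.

By De Moivre: z^n = r^n(cos(nθ) + i sin(nθ))
= 7^11(cos(11*135°) + i sin(11*135°))
= 1977326743(cos 45° + i sin 45°)
= 1977326743*sqrt(2)/2 + (1977326743*sqrt(2)/2)i


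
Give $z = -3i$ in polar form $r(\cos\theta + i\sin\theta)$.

r = |z| = sqrt(a^2 + b^2) = sqrt((0)^2 + (-3)^2) = sqrt(0 + 9) = sqrt(9) = 3
a = 0 and b < 0, so z lies on the negative imaginary axis: θ = 270°
z = 3(cos 270° + i sin 270°)


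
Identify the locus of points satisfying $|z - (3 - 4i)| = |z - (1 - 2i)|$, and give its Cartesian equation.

|z - z1| = |z - z2| means z is equidistant from z1 and z2,
i.e. the perpendicular bisector of the segment from (3, -4) to (1, -2) (midpoint (2, -3)).
With z = x + yi, square both sides:
(x - 3)^2 + (y - (-4))^2 = (x - 1)^2 + (y - (-2))^2
The x^2 and y^2 terms cancel: -4x + 4y = 5 - 25 = -20
Simplify: x - y = 5
Locus: Perpendicular bisector of the segment from (3, -4) to (1, -2): the line x - y = 5


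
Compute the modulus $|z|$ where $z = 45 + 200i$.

|z| = sqrt(a^2 + b^2) = sqrt(45^2 + 200^2) = sqrt(42025) = 205


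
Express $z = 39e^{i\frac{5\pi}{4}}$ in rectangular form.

a = r cos θ = 39 * -sqrt(2)/2 = -39*sqrt(2)/2
b = r sin θ = 39 * -sqrt(2)/2 = -39*sqrt(2)/2
z = -39*sqrt(2)/2 - (39*sqrt(2)/2)i


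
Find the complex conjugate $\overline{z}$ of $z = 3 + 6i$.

If z = a + bi, then conjugate(z) = a - bi
conjugate(3 + 6i) = 3 - 6i


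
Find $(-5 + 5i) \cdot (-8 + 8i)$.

(a1*a2 - b1*b2) + (a1*b2 + b1*a2)i
= (40 - 40) + (-40 + (-40))i
= -80i


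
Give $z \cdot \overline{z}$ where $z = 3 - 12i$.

z * conjugate(z) = |z|^2 = a^2 + b^2
= 3^2 + (-12)^2 = 153


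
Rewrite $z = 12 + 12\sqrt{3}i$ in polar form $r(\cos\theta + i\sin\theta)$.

r = |z| = sqrt(a^2 + b^2) = sqrt((12)^2 + (12*sqrt(3))^2) = sqrt(144 + 432) = sqrt(576) = 24
θ = arctan(b/a) = arctan(20.7846/12) (quadrant-adjusted) = 60°
z = 24(cos 60° + i sin 60°)


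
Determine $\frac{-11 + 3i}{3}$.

Divisor is real, so divide each part by 3:
= -11/3 + i


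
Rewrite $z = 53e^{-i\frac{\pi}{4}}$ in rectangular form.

a = r cos θ = 53 * sqrt(2)/2 = 53*sqrt(2)/2
b = r sin θ = 53 * -sqrt(2)/2 = -53*sqrt(2)/2
z = 53*sqrt(2)/2 - (53*sqrt(2)/2)i


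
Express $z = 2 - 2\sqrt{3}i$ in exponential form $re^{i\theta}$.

r = |z| = sqrt((2)^2 + (-2*sqrt(3))^2) = sqrt(4 + 12) = sqrt(16) = 4
θ = arctan(b/a) = arctan(-3.4641/2) (quadrant-adjusted) = -60° = -π/3
z = 4e^(-i*π/3)


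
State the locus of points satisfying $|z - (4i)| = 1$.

|z - z0| = r describes a circle centered at z0 with radius r
Here z0 = 4i and r = 1
Locus: Circle centered at (0, 4) with radius 1


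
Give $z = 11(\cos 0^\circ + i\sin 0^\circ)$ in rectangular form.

a = r cos θ = 11 * 1 = 11
b = r sin θ = 11 * 0 = 0
z = 11


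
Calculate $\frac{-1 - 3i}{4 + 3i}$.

Multiply numerator and denominator by conjugate (4 - 3i):
= (-1 - 3i)(4 - 3i) / (4^2 + 3^2)
= (-13 - 9i) / 25
= -13/25 - (9/25)i


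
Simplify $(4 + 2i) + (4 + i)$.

(4 + 4) + (2 + 1)i = 8 + 3i


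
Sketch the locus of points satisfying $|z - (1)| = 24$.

|z - z0| = r describes a circle centered at z0 with radius r
Here z0 = 1 and r = 24
Locus: Circle centered at (1, 0) with radius 24


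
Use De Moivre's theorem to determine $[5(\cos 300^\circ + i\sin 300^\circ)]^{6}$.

By De Moivre: z^n = r^n(cos(nθ) + i sin(nθ))
= 5^6(cos(6*300°) + i sin(6*300°))
= 15625(cos 0° + i sin 0°)
= 15625


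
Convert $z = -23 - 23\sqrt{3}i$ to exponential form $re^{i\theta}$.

r = |z| = sqrt((-23)^2 + (-23*sqrt(3))^2) = sqrt(529 + 1587) = sqrt(2116) = 46
θ = arctan(b/a) = arctan(-39.8372/-23) (quadrant-adjusted) = 240° = 4π/3
z = 46e^(i*4π/3)


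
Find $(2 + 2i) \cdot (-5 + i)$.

(a1*a2 - b1*b2) + (a1*b2 + b1*a2)i
= (-10 - 2) + (2 + (-10))i
= -12 - 8i


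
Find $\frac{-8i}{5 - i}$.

Multiply numerator and denominator by conjugate (5 + i):
= (-8i)(5 + i) / (5^2 + (-1)^2)
= (8 - 40i) / 26
Divide through by 2: (4 - 20i) / 13
= 4/13 - (20/13)i


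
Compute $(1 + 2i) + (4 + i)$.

(1 + 4) + (2 + 1)i = 5 + 3i


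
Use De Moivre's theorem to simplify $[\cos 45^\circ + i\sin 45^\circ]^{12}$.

By De Moivre: z^n = r^n(cos(nθ) + i sin(nθ))
= 1^12(cos(12*45°) + i sin(12*45°))
= 1(cos 180° + i sin 180°)
= -1


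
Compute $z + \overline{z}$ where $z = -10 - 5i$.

z + conjugate(z) = (a + bi) + (a - bi) = 2a
= 2 * (-10) = -20


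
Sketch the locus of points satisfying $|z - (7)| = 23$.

|z - z0| = r describes a circle centered at z0 with radius r
Here z0 = 7 and r = 23
Locus: Circle centered at (7, 0) with radius 23


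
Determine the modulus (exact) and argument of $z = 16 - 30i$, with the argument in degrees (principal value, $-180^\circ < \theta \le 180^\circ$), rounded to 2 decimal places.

|z| = sqrt(16^2 + (-30)^2) = 34
arg(z) = arctan(b/a) = arctan(-30/16) (quadrant-adjusted) = -61.93°


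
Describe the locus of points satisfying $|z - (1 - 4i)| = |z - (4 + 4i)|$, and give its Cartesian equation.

|z - z1| = |z - z2| means z is equidistant from z1 and z2,
i.e. the perpendicular bisector of the segment from (1, -4) to (4, 4) (midpoint (5/2, 0)).
With z = x + yi, square both sides:
(x - 1)^2 + (y - (-4))^2 = (x - 4)^2 + (y - 4)^2
The x^2 and y^2 terms cancel: 6x + 16y = 32 - 17 = 15
Simplify: 6x + 16y = 15
Locus: Perpendicular bisector of the segment from (1, -4) to (4, 4): the line 6x + 16y = 15


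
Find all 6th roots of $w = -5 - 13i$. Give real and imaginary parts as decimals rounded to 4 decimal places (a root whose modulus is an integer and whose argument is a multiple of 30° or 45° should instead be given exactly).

|w| = sqrt(194) ≈ 13.928388, arg(w) ≈ 248.962489°
Root modulus = sqrt(194)^(1/6) ≈ 1.551137
Root arguments: θ_k = (arg(w) + 360°k)/6 for k = 0, 1, ..., 5
Compute each root as (root modulus)(cos θ_k + i sin θ_k) using full-precision intermediates, then round to 4 decimal places.
Roots: 1.1618 + 1.0277i, -0.3091 + 1.5200i, -1.4709 + 0.4923i, -1.1618 - 1.0277i, 0.3091 - 1.5200i, 1.4709 - 0.4923i


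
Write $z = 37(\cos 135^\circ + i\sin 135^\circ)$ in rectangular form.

a = r cos θ = 37 * -sqrt(2)/2 = -37*sqrt(2)/2
b = r sin θ = 37 * sqrt(2)/2 = 37*sqrt(2)/2
z = -37*sqrt(2)/2 + (37*sqrt(2)/2)i


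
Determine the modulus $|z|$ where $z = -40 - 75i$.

|z| = sqrt(a^2 + b^2) = sqrt((-40)^2 + (-75)^2) = sqrt(7225) = 85


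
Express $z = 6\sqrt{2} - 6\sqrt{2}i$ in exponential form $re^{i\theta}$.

r = |z| = sqrt((6*sqrt(2))^2 + (-6*sqrt(2))^2) = sqrt(72 + 72) = sqrt(144) = 12
θ = arctan(b/a) = arctan(-8.4853/8.4853) (quadrant-adjusted) = -45° = -π/4
z = 12e^(-i*π/4)


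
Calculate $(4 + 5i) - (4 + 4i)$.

(4 - 4) + (5 - 4)i = i


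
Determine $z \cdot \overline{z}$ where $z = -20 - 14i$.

z * conjugate(z) = |z|^2 = a^2 + b^2
= (-20)^2 + (-14)^2 = 596


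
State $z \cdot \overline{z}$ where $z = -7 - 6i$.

z * conjugate(z) = |z|^2 = a^2 + b^2
= (-7)^2 + (-6)^2 = 85


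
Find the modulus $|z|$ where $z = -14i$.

|z| = sqrt(a^2 + b^2) = sqrt(0^2 + (-14)^2) = sqrt(196) = 14


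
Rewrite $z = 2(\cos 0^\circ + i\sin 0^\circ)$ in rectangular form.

a = r cos θ = 2 * 1 = 2
b = r sin θ = 2 * 0 = 0
z = 2


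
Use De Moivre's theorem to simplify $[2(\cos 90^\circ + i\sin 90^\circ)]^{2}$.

By De Moivre: z^n = r^n(cos(nθ) + i sin(nθ))
= 2^2(cos(2*90°) + i sin(2*90°))
= 4(cos 180° + i sin 180°)
= -4


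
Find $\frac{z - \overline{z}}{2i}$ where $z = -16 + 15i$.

z - conjugate(z) = 2bi
(z - conjugate(z))/(2i) = 2bi/(2i) = b = 15


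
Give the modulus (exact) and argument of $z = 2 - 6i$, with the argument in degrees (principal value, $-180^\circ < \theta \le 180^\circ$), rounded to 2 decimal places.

|z| = sqrt(2^2 + (-6)^2) = sqrt(40)
arg(z) = arctan(b/a) = arctan(-6/2) (quadrant-adjusted) = -71.57°


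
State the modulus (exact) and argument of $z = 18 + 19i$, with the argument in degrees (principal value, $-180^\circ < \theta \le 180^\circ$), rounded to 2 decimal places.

|z| = sqrt(18^2 + 19^2) = sqrt(685)
arg(z) = arctan(b/a) = arctan(19/18) (quadrant-adjusted) = 46.55°


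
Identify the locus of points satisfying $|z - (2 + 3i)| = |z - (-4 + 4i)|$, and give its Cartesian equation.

|z - z1| = |z - z2| means z is equidistant from z1 and z2,
i.e. the perpendicular bisector of the segment from (2, 3) to (-4, 4) (midpoint (-1, 7/2)).
With z = x + yi, square both sides:
(x - 2)^2 + (y - 3)^2 = (x - (-4))^2 + (y - 4)^2
The x^2 and y^2 terms cancel: -12x + 2y = 32 - 13 = 19
Simplify: 12x - 2y = -19
Locus: Perpendicular bisector of the segment from (2, 3) to (-4, 4): the line 12x - 2y = -19
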